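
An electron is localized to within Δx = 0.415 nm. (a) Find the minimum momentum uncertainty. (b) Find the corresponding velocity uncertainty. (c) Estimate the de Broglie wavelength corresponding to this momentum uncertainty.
(a) Δp_min = 1.271 × 10^-25 kg·m/s
(b) Δv_min = 139.479 km/s
(c) λ_dB = 5.215 nm

Step-by-step:

(a) From the uncertainty principle:
Δp_min = ℏ/(2Δx) = (1.055e-34 J·s)/(2 × 4.150e-10 m) = 1.271e-25 kg·m/s

(b) The velocity uncertainty:
Δv = Δp/m = (1.271e-25 kg·m/s)/(9.109e-31 kg) = 1.395e+05 m/s = 139.479 km/s

(c) The de Broglie wavelength for this momentum:
λ = h/p = (6.626e-34 J·s)/(1.271e-25 kg·m/s) = 5.215e-09 m = 5.215 nm

Note: The de Broglie wavelength is comparable to the localization size, as expected from wave-particle duality.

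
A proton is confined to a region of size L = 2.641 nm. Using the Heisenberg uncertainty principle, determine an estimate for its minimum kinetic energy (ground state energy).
743.734 neV

Using the uncertainty principle to estimate ground state energy:

1. The position uncertainty is approximately the confinement size:
   Δx ≈ L = 2.641e-09 m

2. From ΔxΔp ≥ ℏ/2, the minimum momentum uncertainty is:
   Δp ≈ ℏ/(2L) = 1.997e-26 kg·m/s

3. The kinetic energy is approximately:
   KE ≈ (Δp)²/(2m) = (1.997e-26)²/(2 × 1.673e-27 kg)
   KE ≈ 1.192e-25 J = 743.734 neV

This is an order-of-magnitude estimate of the ground state energy.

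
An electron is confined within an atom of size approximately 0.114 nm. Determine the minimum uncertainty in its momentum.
4.625 × 10^-25 kg·m/s

Using the Heisenberg uncertainty principle:
ΔxΔp ≥ ℏ/2

With Δx ≈ L = 1.140e-10 m (the confinement size):
Δp_min = ℏ/(2Δx)
Δp_min = (1.055e-34 J·s) / (2 × 1.140e-10 m)
Δp_min = 4.625e-25 kg·m/s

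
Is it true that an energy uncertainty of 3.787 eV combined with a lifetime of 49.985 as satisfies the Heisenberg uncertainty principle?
No, it violates the uncertainty relation.

Calculate the product ΔEΔt:
ΔE = 3.787 eV = 6.067e-19 J
ΔEΔt = (6.067e-19 J) × (4.999e-17 s)
ΔEΔt = 3.033e-35 J·s

Compare to the minimum allowed value ℏ/2:
ℏ/2 = 5.273e-35 J·s

Since ΔEΔt = 3.033e-35 J·s < 5.273e-35 J·s = ℏ/2,
this violates the uncertainty relation.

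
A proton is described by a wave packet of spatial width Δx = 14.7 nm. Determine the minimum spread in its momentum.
3.587 × 10^-27 kg·m/s

For a wave packet, the spatial width Δx and momentum spread Δp are related by the uncertainty principle:
ΔxΔp ≥ ℏ/2

The minimum momentum spread is:
Δp_min = ℏ/(2Δx)
Δp_min = (1.055e-34 J·s) / (2 × 1.470e-08 m)
Δp_min = 3.587e-27 kg·m/s

A wave packet cannot have both a well-defined position and well-defined momentum.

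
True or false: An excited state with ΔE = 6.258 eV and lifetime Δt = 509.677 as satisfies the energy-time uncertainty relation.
Yes, it satisfies the uncertainty relation.

Calculate the product ΔEΔt:
ΔE = 6.258 eV = 1.003e-18 J
ΔEΔt = (1.003e-18 J) × (5.097e-16 s)
ΔEΔt = 5.110e-34 J·s

Compare to the minimum allowed value ℏ/2:
ℏ/2 = 5.273e-35 J·s

Since ΔEΔt = 5.110e-34 J·s ≥ 5.273e-35 J·s = ℏ/2,
this satisfies the uncertainty relation.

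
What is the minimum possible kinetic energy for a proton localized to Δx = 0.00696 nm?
107.087 meV

Localizing a particle requires giving it sufficient momentum uncertainty:

1. From uncertainty principle: Δp ≥ ℏ/(2Δx)
   Δp_min = (1.055e-34 J·s) / (2 × 6.960e-12 m)
   Δp_min = 7.576e-24 kg·m/s

2. This momentum uncertainty corresponds to kinetic energy:
   KE ≈ (Δp)²/(2m) = (7.576e-24)²/(2 × 1.673e-27 kg)
   KE = 1.716e-20 J = 107.087 meV

Tighter localization requires more energy.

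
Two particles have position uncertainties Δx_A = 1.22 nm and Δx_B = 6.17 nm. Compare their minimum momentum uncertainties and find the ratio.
Particle A has the larger minimum momentum uncertainty, by a factor of 5.06.

For each particle, the minimum momentum uncertainty is Δp_min = ℏ/(2Δx):

Particle A: Δp_A = ℏ/(2×1.220e-09 m) = 4.322e-26 kg·m/s
Particle B: Δp_B = ℏ/(2×6.170e-09 m) = 8.546e-27 kg·m/s

Ratio: Δp_A/Δp_B = 5.06

Since Δp_min ∝ 1/Δx, the particle with smaller position uncertainty (A) has larger momentum uncertainty.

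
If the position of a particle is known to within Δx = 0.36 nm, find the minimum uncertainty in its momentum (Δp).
1.465 × 10^-25 kg·m/s

Using the Heisenberg uncertainty principle:
ΔxΔp ≥ ℏ/2

The minimum uncertainty in momentum is:
Δp_min = ℏ/(2Δx)
Δp_min = (1.055e-34 J·s) / (2 × 3.600e-10 m)
Δp_min = 1.465e-25 kg·m/s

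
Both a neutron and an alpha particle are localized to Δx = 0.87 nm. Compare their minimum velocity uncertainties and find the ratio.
The neutron has the larger minimum velocity uncertainty, by a ratio of 4.0.

For both particles, Δp_min = ℏ/(2Δx) = 6.061e-26 kg·m/s (same for both).

The velocity uncertainty is Δv = Δp/m:
- neutron: Δv = 6.061e-26 / 1.675e-27 = 3.619e+01 m/s = 36.185 m/s
- alpha particle: Δv = 6.061e-26 / 6.645e-27 = 9.121e+00 m/s = 9.121 m/s

Ratio: 3.619e+01 / 9.121e+00 = 4.0

The lighter particle has larger velocity uncertainty because Δv ∝ 1/m.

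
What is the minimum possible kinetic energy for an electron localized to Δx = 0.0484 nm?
4.066 eV

Localizing a particle requires giving it sufficient momentum uncertainty:

1. From uncertainty principle: Δp ≥ ℏ/(2Δx)
   Δp_min = (1.055e-34 J·s) / (2 × 4.840e-11 m)
   Δp_min = 1.089e-24 kg·m/s

2. This momentum uncertainty corresponds to kinetic energy:
   KE ≈ (Δp)²/(2m) = (1.089e-24)²/(2 × 9.109e-31 kg)
   KE = 6.515e-19 J = 4.066 eV

Tighter localization requires more energy.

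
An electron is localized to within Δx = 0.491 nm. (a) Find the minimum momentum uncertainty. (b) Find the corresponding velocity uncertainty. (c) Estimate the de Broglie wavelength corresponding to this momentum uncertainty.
(a) Δp_min = 1.074 × 10^-25 kg·m/s
(b) Δv_min = 117.890 km/s
(c) λ_dB = 6.170 nm

Step-by-step:

(a) From the uncertainty principle:
Δp_min = ℏ/(2Δx) = (1.055e-34 J·s)/(2 × 4.910e-10 m) = 1.074e-25 kg·m/s

(b) The velocity uncertainty:
Δv = Δp/m = (1.074e-25 kg·m/s)/(9.109e-31 kg) = 1.179e+05 m/s = 117.890 km/s

(c) The de Broglie wavelength for this momentum:
λ = h/p = (6.626e-34 J·s)/(1.074e-25 kg·m/s) = 6.170e-09 m = 6.170 nm

Note: The de Broglie wavelength is comparable to the localization size, as expected from wave-particle duality.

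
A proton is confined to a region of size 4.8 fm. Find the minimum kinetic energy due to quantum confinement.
225.150 keV

Using the uncertainty principle:

1. Position uncertainty: Δx ≈ 4.800e-15 m
2. Minimum momentum uncertainty: Δp = ℏ/(2Δx) = 1.099e-20 kg·m/s
3. Minimum kinetic energy:
   KE = (Δp)²/(2m) = (1.099e-20)²/(2 × 1.673e-27 kg)
   KE = 3.607e-14 J = 225.150 keV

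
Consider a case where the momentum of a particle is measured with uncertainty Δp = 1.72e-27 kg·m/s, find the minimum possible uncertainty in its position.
30.656 nm

Using the Heisenberg uncertainty principle:
ΔxΔp ≥ ℏ/2

The minimum uncertainty in position is:
Δx_min = ℏ/(2Δp)
Δx_min = (1.055e-34 J·s) / (2 × 1.720e-27 kg·m/s)
Δx_min = 3.066e-08 m = 30.656 nm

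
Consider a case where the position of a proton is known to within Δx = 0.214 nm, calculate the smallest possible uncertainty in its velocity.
147.311 m/s

Using the Heisenberg uncertainty principle and Δp = mΔv:
ΔxΔp ≥ ℏ/2
Δx(mΔv) ≥ ℏ/2

The minimum uncertainty in velocity is:
Δv_min = ℏ/(2mΔx)
Δv_min = (1.055e-34 J·s) / (2 × 1.673e-27 kg × 2.140e-10 m)
Δv_min = 1.473e+02 m/s = 147.311 m/s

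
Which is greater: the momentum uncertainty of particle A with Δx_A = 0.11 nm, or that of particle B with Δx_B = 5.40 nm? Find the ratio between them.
Particle A has the larger minimum momentum uncertainty, by a factor of 49.09.

For each particle, the minimum momentum uncertainty is Δp_min = ℏ/(2Δx):

Particle A: Δp_A = ℏ/(2×1.100e-10 m) = 4.794e-25 kg·m/s
Particle B: Δp_B = ℏ/(2×5.400e-09 m) = 9.765e-27 kg·m/s

Ratio: Δp_A/Δp_B = 49.09

Since Δp_min ∝ 1/Δx, the particle with smaller position uncertainty (A) has larger momentum uncertainty.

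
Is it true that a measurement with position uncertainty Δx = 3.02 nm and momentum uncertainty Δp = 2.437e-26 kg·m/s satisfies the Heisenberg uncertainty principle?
Yes, it satisfies the uncertainty principle.

Calculate the product ΔxΔp:
ΔxΔp = (3.020e-09 m) × (2.437e-26 kg·m/s)
ΔxΔp = 7.360e-35 J·s

Compare to the minimum allowed value ℏ/2:
ℏ/2 = 5.273e-35 J·s

Since ΔxΔp = 7.360e-35 J·s ≥ 5.273e-35 J·s = ℏ/2,
the measurement satisfies the uncertainty principle.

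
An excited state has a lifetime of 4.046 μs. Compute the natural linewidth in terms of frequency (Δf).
19.668 kHz

Using the energy-time uncertainty principle and E = hf:
ΔEΔt ≥ ℏ/2
hΔf·Δt ≥ ℏ/2

The minimum frequency uncertainty is:
Δf = ℏ/(2hτ) = 1/(4πτ)
Δf = 1/(4π × 4.046e-06 s)
Δf = 1.967e+04 Hz = 19.668 kHz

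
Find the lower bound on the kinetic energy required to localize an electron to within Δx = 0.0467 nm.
4.367 eV

Localizing a particle requires giving it sufficient momentum uncertainty:

1. From uncertainty principle: Δp ≥ ℏ/(2Δx)
   Δp_min = (1.055e-34 J·s) / (2 × 4.670e-11 m)
   Δp_min = 1.129e-24 kg·m/s

2. This momentum uncertainty corresponds to kinetic energy:
   KE ≈ (Δp)²/(2m) = (1.129e-24)²/(2 × 9.109e-31 kg)
   KE = 6.997e-19 J = 4.367 eV

Tighter localization requires more energy.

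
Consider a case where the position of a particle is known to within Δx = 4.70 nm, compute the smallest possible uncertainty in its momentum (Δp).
1.122 × 10^-26 kg·m/s

Using the Heisenberg uncertainty principle:
ΔxΔp ≥ ℏ/2

The minimum uncertainty in momentum is:
Δp_min = ℏ/(2Δx)
Δp_min = (1.055e-34 J·s) / (2 × 4.700e-09 m)
Δp_min = 1.122e-26 kg·m/s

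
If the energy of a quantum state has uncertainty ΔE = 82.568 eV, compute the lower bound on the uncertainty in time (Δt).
3.986 as

Using the energy-time uncertainty principle:
ΔEΔt ≥ ℏ/2

The minimum uncertainty in time is:
Δt_min = ℏ/(2ΔE)
Δt_min = (1.055e-34 J·s) / (2 × 1.323e-17 J)
Δt_min = 3.986e-18 s = 3.986 as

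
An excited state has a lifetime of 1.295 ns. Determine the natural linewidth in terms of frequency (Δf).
61.450 MHz

Using the energy-time uncertainty principle and E = hf:
ΔEΔt ≥ ℏ/2
hΔf·Δt ≥ ℏ/2

The minimum frequency uncertainty is:
Δf = ℏ/(2hτ) = 1/(4πτ)
Δf = 1/(4π × 1.295e-09 s)
Δf = 6.145e+07 Hz = 61.450 MHz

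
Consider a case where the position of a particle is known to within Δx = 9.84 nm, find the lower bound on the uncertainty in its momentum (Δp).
5.359 × 10^-27 kg·m/s

Using the Heisenberg uncertainty principle:
ΔxΔp ≥ ℏ/2

The minimum uncertainty in momentum is:
Δp_min = ℏ/(2Δx)
Δp_min = (1.055e-34 J·s) / (2 × 9.840e-09 m)
Δp_min = 5.359e-27 kg·m/s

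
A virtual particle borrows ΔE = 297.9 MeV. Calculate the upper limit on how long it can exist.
1.105 ys

Using the energy-time uncertainty principle:
ΔEΔt ≥ ℏ/2

For a virtual particle borrowing energy ΔE, the maximum lifetime is:
Δt_max = ℏ/(2ΔE)

Converting energy:
ΔE = 297.9 MeV = 4.773e-11 J

Δt_max = (1.055e-34 J·s) / (2 × 4.773e-11 J)
Δt_max = 1.105e-24 s = 1.105 ys

Virtual particles with higher borrowed energy exist for shorter times.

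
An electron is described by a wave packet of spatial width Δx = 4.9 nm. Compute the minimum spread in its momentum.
1.076 × 10^-26 kg·m/s

For a wave packet, the spatial width Δx and momentum spread Δp are related by the uncertainty principle:
ΔxΔp ≥ ℏ/2

The minimum momentum spread is:
Δp_min = ℏ/(2Δx)
Δp_min = (1.055e-34 J·s) / (2 × 4.900e-09 m)
Δp_min = 1.076e-26 kg·m/s

A wave packet cannot have both a well-defined position and well-defined momentum.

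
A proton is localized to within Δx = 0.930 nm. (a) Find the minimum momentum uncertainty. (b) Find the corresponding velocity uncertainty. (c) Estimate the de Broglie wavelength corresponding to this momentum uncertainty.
(a) Δp_min = 5.670 × 10^-26 kg·m/s
(b) Δv_min = 33.897 m/s
(c) λ_dB = 11.687 nm

Step-by-step:

(a) From the uncertainty principle:
Δp_min = ℏ/(2Δx) = (1.055e-34 J·s)/(2 × 9.300e-10 m) = 5.670e-26 kg·m/s

(b) The velocity uncertainty:
Δv = Δp/m = (5.670e-26 kg·m/s)/(1.673e-27 kg) = 3.390e+01 m/s = 33.897 m/s

(c) The de Broglie wavelength for this momentum:
λ = h/p = (6.626e-34 J·s)/(5.670e-26 kg·m/s) = 1.169e-08 m = 11.687 nm

Note: The de Broglie wavelength is comparable to the localization size, as expected from wave-particle duality.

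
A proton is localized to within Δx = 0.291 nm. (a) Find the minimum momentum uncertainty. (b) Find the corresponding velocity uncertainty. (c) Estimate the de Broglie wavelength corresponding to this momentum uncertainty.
(a) Δp_min = 1.812 × 10^-25 kg·m/s
(b) Δv_min = 108.332 m/s
(c) λ_dB = 3.657 nm

Step-by-step:

(a) From the uncertainty principle:
Δp_min = ℏ/(2Δx) = (1.055e-34 J·s)/(2 × 2.910e-10 m) = 1.812e-25 kg·m/s

(b) The velocity uncertainty:
Δv = Δp/m = (1.812e-25 kg·m/s)/(1.673e-27 kg) = 1.083e+02 m/s = 108.332 m/s

(c) The de Broglie wavelength for this momentum:
λ = h/p = (6.626e-34 J·s)/(1.812e-25 kg·m/s) = 3.657e-09 m = 3.657 nm

Note: The de Broglie wavelength is comparable to the localization size, as expected from wave-particle duality.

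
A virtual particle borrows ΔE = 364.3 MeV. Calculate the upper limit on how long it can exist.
9.034 × 10^-25 s

Using the energy-time uncertainty principle:
ΔEΔt ≥ ℏ/2

For a virtual particle borrowing energy ΔE, the maximum lifetime is:
Δt_max = ℏ/(2ΔE)

Converting energy:
ΔE = 364.3 MeV = 5.837e-11 J

Δt_max = (1.055e-34 J·s) / (2 × 5.837e-11 J)
Δt_max = 9.034e-25 s = 9.034 × 10^-25 s

Virtual particles with higher borrowed energy exist for shorter times.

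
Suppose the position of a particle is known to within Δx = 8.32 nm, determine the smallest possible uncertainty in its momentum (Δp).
6.338 × 10^-27 kg·m/s

Using the Heisenberg uncertainty principle:
ΔxΔp ≥ ℏ/2

The minimum uncertainty in momentum is:
Δp_min = ℏ/(2Δx)
Δp_min = (1.055e-34 J·s) / (2 × 8.320e-09 m)
Δp_min = 6.338e-27 kg·m/s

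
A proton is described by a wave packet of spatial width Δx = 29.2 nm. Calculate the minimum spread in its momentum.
1.806 × 10^-27 kg·m/s

For a wave packet, the spatial width Δx and momentum spread Δp are related by the uncertainty principle:
ΔxΔp ≥ ℏ/2

The minimum momentum spread is:
Δp_min = ℏ/(2Δx)
Δp_min = (1.055e-34 J·s) / (2 × 2.920e-08 m)
Δp_min = 1.806e-27 kg·m/s

A wave packet cannot have both a well-defined position and well-defined momentum.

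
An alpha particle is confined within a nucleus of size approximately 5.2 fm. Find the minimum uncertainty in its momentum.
1.014 × 10^-20 kg·m/s

Using the Heisenberg uncertainty principle:
ΔxΔp ≥ ℏ/2

With Δx ≈ L = 5.200e-15 m (the confinement size):
Δp_min = ℏ/(2Δx)
Δp_min = (1.055e-34 J·s) / (2 × 5.200e-15 m)
Δp_min = 1.014e-20 kg·m/s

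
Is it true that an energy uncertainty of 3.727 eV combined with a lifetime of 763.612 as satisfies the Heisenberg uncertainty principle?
Yes, it satisfies the uncertainty relation.

Calculate the product ΔEΔt:
ΔE = 3.727 eV = 5.971e-19 J
ΔEΔt = (5.971e-19 J) × (7.636e-16 s)
ΔEΔt = 4.560e-34 J·s

Compare to the minimum allowed value ℏ/2:
ℏ/2 = 5.273e-35 J·s

Since ΔEΔt = 4.560e-34 J·s ≥ 5.273e-35 J·s = ℏ/2,
this satisfies the uncertainty relation.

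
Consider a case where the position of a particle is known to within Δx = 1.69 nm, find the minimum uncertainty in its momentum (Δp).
3.120 × 10^-26 kg·m/s

Using the Heisenberg uncertainty principle:
ΔxΔp ≥ ℏ/2

The minimum uncertainty in momentum is:
Δp_min = ℏ/(2Δx)
Δp_min = (1.055e-34 J·s) / (2 × 1.690e-09 m)
Δp_min = 3.120e-26 kg·m/s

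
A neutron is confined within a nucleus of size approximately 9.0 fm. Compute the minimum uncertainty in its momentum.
5.859 × 10^-21 kg·m/s

Using the Heisenberg uncertainty principle:
ΔxΔp ≥ ℏ/2

With Δx ≈ L = 9.000e-15 m (the confinement size):
Δp_min = ℏ/(2Δx)
Δp_min = (1.055e-34 J·s) / (2 × 9.000e-15 m)
Δp_min = 5.859e-21 kg·m/s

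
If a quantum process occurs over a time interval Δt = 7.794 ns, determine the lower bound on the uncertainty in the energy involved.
42.226 neV

Using the energy-time uncertainty principle:
ΔEΔt ≥ ℏ/2

The minimum uncertainty in energy is:
ΔE_min = ℏ/(2Δt)
ΔE_min = (1.055e-34 J·s) / (2 × 7.794e-09 s)
ΔE_min = 6.765e-27 J = 42.226 neV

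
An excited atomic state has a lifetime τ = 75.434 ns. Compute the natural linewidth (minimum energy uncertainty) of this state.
4.363 neV

Using the energy-time uncertainty principle:
ΔEΔt ≥ ℏ/2

The lifetime τ represents the time uncertainty Δt.
The natural linewidth (minimum energy uncertainty) is:

ΔE = ℏ/(2τ)
ΔE = (1.055e-34 J·s) / (2 × 7.543e-08 s)
ΔE = 6.990e-28 J = 4.363 neV

This natural linewidth limits the precision of spectroscopic measurements.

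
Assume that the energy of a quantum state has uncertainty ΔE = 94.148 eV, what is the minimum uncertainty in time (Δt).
3.496 as

Using the energy-time uncertainty principle:
ΔEΔt ≥ ℏ/2

The minimum uncertainty in time is:
Δt_min = ℏ/(2ΔE)
Δt_min = (1.055e-34 J·s) / (2 × 1.508e-17 J)
Δt_min = 3.496e-18 s = 3.496 as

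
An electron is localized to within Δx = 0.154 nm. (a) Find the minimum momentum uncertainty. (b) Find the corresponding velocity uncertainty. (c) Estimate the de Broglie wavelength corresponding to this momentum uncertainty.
(a) Δp_min = 3.424 × 10^-25 kg·m/s
(b) Δv_min = 375.869 km/s
(c) λ_dB = 1.935 nm

Step-by-step:

(a) From the uncertainty principle:
Δp_min = ℏ/(2Δx) = (1.055e-34 J·s)/(2 × 1.540e-10 m) = 3.424e-25 kg·m/s

(b) The velocity uncertainty:
Δv = Δp/m = (3.424e-25 kg·m/s)/(9.109e-31 kg) = 3.759e+05 m/s = 375.869 km/s

(c) The de Broglie wavelength for this momentum:
λ = h/p = (6.626e-34 J·s)/(3.424e-25 kg·m/s) = 1.935e-09 m = 1.935 nm

Note: The de Broglie wavelength is comparable to the localization size, as expected from wave-particle duality.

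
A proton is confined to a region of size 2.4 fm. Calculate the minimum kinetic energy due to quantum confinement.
900.599 keV

Using the uncertainty principle:

1. Position uncertainty: Δx ≈ 2.400e-15 m
2. Minimum momentum uncertainty: Δp = ℏ/(2Δx) = 2.197e-20 kg·m/s
3. Minimum kinetic energy:
   KE = (Δp)²/(2m) = (2.197e-20)²/(2 × 1.673e-27 kg)
   KE = 1.443e-13 J = 900.599 keV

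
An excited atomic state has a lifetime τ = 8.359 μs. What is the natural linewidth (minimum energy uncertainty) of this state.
39.371 peV

Using the energy-time uncertainty principle:
ΔEΔt ≥ ℏ/2

The lifetime τ represents the time uncertainty Δt.
The natural linewidth (minimum energy uncertainty) is:

ΔE = ℏ/(2τ)
ΔE = (1.055e-34 J·s) / (2 × 8.359e-06 s)
ΔE = 6.308e-30 J = 39.371 peV

This natural linewidth limits the precision of spectroscopic measurements.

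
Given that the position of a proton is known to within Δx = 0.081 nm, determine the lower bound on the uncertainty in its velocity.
389.192 m/s

Using the Heisenberg uncertainty principle and Δp = mΔv:
ΔxΔp ≥ ℏ/2
Δx(mΔv) ≥ ℏ/2

The minimum uncertainty in velocity is:
Δv_min = ℏ/(2mΔx)
Δv_min = (1.055e-34 J·s) / (2 × 1.673e-27 kg × 8.100e-11 m)
Δv_min = 3.892e+02 m/s = 389.192 m/s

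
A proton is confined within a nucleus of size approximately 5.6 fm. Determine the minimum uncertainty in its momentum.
9.416 × 10^-21 kg·m/s

Using the Heisenberg uncertainty principle:
ΔxΔp ≥ ℏ/2

With Δx ≈ L = 5.600e-15 m (the confinement size):
Δp_min = ℏ/(2Δx)
Δp_min = (1.055e-34 J·s) / (2 × 5.600e-15 m)
Δp_min = 9.416e-21 kg·m/s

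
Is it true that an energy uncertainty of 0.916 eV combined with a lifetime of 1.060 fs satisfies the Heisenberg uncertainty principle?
Yes, it satisfies the uncertainty relation.

Calculate the product ΔEΔt:
ΔE = 0.916 eV = 1.468e-19 J
ΔEΔt = (1.468e-19 J) × (1.060e-15 s)
ΔEΔt = 1.556e-34 J·s

Compare to the minimum allowed value ℏ/2:
ℏ/2 = 5.273e-35 J·s

Since ΔEΔt = 1.556e-34 J·s ≥ 5.273e-35 J·s = ℏ/2,
this satisfies the uncertainty relation.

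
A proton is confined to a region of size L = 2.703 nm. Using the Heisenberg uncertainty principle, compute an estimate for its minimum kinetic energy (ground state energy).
710.006 neV

Using the uncertainty principle to estimate ground state energy:

1. The position uncertainty is approximately the confinement size:
   Δx ≈ L = 2.703e-09 m

2. From ΔxΔp ≥ ℏ/2, the minimum momentum uncertainty is:
   Δp ≈ ℏ/(2L) = 1.951e-26 kg·m/s

3. The kinetic energy is approximately:
   KE ≈ (Δp)²/(2m) = (1.951e-26)²/(2 × 1.673e-27 kg)
   KE ≈ 1.138e-25 J = 710.006 neV

This is an order-of-magnitude estimate of the ground state energy.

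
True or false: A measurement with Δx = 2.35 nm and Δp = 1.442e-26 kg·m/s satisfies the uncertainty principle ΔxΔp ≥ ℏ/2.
No, it violates the uncertainty principle (impossible measurement).

Calculate the product ΔxΔp:
ΔxΔp = (2.350e-09 m) × (1.442e-26 kg·m/s)
ΔxΔp = 3.389e-35 J·s

Compare to the minimum allowed value ℏ/2:
ℏ/2 = 5.273e-35 J·s

Since ΔxΔp = 3.389e-35 J·s < 5.273e-35 J·s = ℏ/2,
the measurement violates the uncertainty principle.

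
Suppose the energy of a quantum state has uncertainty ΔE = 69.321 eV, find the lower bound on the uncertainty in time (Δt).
4.748 as

Using the energy-time uncertainty principle:
ΔEΔt ≥ ℏ/2

The minimum uncertainty in time is:
Δt_min = ℏ/(2ΔE)
Δt_min = (1.055e-34 J·s) / (2 × 1.111e-17 J)
Δt_min = 4.748e-18 s = 4.748 as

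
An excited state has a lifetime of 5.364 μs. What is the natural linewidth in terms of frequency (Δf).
14.835 kHz

Using the energy-time uncertainty principle and E = hf:
ΔEΔt ≥ ℏ/2
hΔf·Δt ≥ ℏ/2

The minimum frequency uncertainty is:
Δf = ℏ/(2hτ) = 1/(4πτ)
Δf = 1/(4π × 5.364e-06 s)
Δf = 1.484e+04 Hz = 14.835 kHz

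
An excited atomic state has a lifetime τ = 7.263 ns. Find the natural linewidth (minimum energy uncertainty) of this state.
45.313 neV

Using the energy-time uncertainty principle:
ΔEΔt ≥ ℏ/2

The lifetime τ represents the time uncertainty Δt.
The natural linewidth (minimum energy uncertainty) is:

ΔE = ℏ/(2τ)
ΔE = (1.055e-34 J·s) / (2 × 7.263e-09 s)
ΔE = 7.260e-27 J = 45.313 neV

This natural linewidth limits the precision of spectroscopic measurements.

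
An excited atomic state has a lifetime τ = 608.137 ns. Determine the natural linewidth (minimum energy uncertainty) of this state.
541.171 peV

Using the energy-time uncertainty principle:
ΔEΔt ≥ ℏ/2

The lifetime τ represents the time uncertainty Δt.
The natural linewidth (minimum energy uncertainty) is:

ΔE = ℏ/(2τ)
ΔE = (1.055e-34 J·s) / (2 × 6.081e-07 s)
ΔE = 8.671e-29 J = 541.171 peV

This natural linewidth limits the precision of spectroscopic measurements.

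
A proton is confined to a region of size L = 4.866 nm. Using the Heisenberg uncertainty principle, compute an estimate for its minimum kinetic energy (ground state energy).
219.084 neV

Using the uncertainty principle to estimate ground state energy:

1. The position uncertainty is approximately the confinement size:
   Δx ≈ L = 4.866e-09 m

2. From ΔxΔp ≥ ℏ/2, the minimum momentum uncertainty is:
   Δp ≈ ℏ/(2L) = 1.084e-26 kg·m/s

3. The kinetic energy is approximately:
   KE ≈ (Δp)²/(2m) = (1.084e-26)²/(2 × 1.673e-27 kg)
   KE ≈ 3.510e-26 J = 219.084 neV

This is an order-of-magnitude estimate of the ground state energy.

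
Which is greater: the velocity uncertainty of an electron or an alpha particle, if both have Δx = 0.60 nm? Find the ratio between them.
The electron has the larger minimum velocity uncertainty, by a ratio of 7294.3.

For both particles, Δp_min = ℏ/(2Δx) = 8.788e-26 kg·m/s (same for both).

The velocity uncertainty is Δv = Δp/m:
- electron: Δv = 8.788e-26 / 9.109e-31 = 9.647e+04 m/s = 96.473 km/s
- alpha particle: Δv = 8.788e-26 / 6.645e-27 = 1.323e+01 m/s = 13.226 m/s

Ratio: 9.647e+04 / 1.323e+01 = 7294.3

The lighter particle has larger velocity uncertainty because Δv ∝ 1/m.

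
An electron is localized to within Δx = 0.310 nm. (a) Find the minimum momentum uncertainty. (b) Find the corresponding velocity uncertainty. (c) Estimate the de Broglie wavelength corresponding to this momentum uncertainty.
(a) Δp_min = 1.701 × 10^-25 kg·m/s
(b) Δv_min = 186.722 km/s
(c) λ_dB = 3.896 nm

Step-by-step:

(a) From the uncertainty principle:
Δp_min = ℏ/(2Δx) = (1.055e-34 J·s)/(2 × 3.100e-10 m) = 1.701e-25 kg·m/s

(b) The velocity uncertainty:
Δv = Δp/m = (1.701e-25 kg·m/s)/(9.109e-31 kg) = 1.867e+05 m/s = 186.722 km/s

(c) The de Broglie wavelength for this momentum:
λ = h/p = (6.626e-34 J·s)/(1.701e-25 kg·m/s) = 3.896e-09 m = 3.896 nm

Note: The de Broglie wavelength is comparable to the localization size, as expected from wave-particle duality.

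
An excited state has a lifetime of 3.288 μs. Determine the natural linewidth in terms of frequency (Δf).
24.202 kHz

Using the energy-time uncertainty principle and E = hf:
ΔEΔt ≥ ℏ/2
hΔf·Δt ≥ ℏ/2

The minimum frequency uncertainty is:
Δf = ℏ/(2hτ) = 1/(4πτ)
Δf = 1/(4π × 3.288e-06 s)
Δf = 2.420e+04 Hz = 24.202 kHz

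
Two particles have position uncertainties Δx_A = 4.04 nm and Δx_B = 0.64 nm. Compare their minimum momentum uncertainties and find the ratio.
Particle B has the larger minimum momentum uncertainty, by a factor of 6.31.

For each particle, the minimum momentum uncertainty is Δp_min = ℏ/(2Δx):

Particle A: Δp_A = ℏ/(2×4.040e-09 m) = 1.305e-26 kg·m/s
Particle B: Δp_B = ℏ/(2×6.400e-10 m) = 8.239e-26 kg·m/s

Ratio: Δp_B/Δp_A = 6.31

Since Δp_min ∝ 1/Δx, the particle with smaller position uncertainty (B) has larger momentum uncertainty.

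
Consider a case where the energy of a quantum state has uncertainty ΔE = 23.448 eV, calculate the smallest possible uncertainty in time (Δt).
14.036 as

Using the energy-time uncertainty principle:
ΔEΔt ≥ ℏ/2

The minimum uncertainty in time is:
Δt_min = ℏ/(2ΔE)
Δt_min = (1.055e-34 J·s) / (2 × 3.757e-18 J)
Δt_min = 1.404e-17 s = 14.036 as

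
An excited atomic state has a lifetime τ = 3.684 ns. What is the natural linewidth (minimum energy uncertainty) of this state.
89.334 neV

Using the energy-time uncertainty principle:
ΔEΔt ≥ ℏ/2

The lifetime τ represents the time uncertainty Δt.
The natural linewidth (minimum energy uncertainty) is:

ΔE = ℏ/(2τ)
ΔE = (1.055e-34 J·s) / (2 × 3.684e-09 s)
ΔE = 1.431e-26 J = 89.334 neV

This natural linewidth limits the precision of spectroscopic measurements.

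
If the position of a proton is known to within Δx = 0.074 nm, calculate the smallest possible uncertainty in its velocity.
426.007 m/s

Using the Heisenberg uncertainty principle and Δp = mΔv:
ΔxΔp ≥ ℏ/2
Δx(mΔv) ≥ ℏ/2

The minimum uncertainty in velocity is:
Δv_min = ℏ/(2mΔx)
Δv_min = (1.055e-34 J·s) / (2 × 1.673e-27 kg × 7.400e-11 m)
Δv_min = 4.260e+02 m/s = 426.007 m/s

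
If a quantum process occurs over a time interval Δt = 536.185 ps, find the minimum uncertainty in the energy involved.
613.792 neV

Using the energy-time uncertainty principle:
ΔEΔt ≥ ℏ/2

The minimum uncertainty in energy is:
ΔE_min = ℏ/(2Δt)
ΔE_min = (1.055e-34 J·s) / (2 × 5.362e-10 s)
ΔE_min = 9.834e-26 J = 613.792 neV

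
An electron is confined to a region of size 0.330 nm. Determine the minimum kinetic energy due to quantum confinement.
87.465 meV

Using the uncertainty principle:

1. Position uncertainty: Δx ≈ 3.300e-10 m
2. Minimum momentum uncertainty: Δp = ℏ/(2Δx) = 1.598e-25 kg·m/s
3. Minimum kinetic energy:
   KE = (Δp)²/(2m) = (1.598e-25)²/(2 × 9.109e-31 kg)
   KE = 1.401e-20 J = 87.465 meV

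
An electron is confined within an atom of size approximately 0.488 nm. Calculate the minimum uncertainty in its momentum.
1.081 × 10^-25 kg·m/s

Using the Heisenberg uncertainty principle:
ΔxΔp ≥ ℏ/2

With Δx ≈ L = 4.880e-10 m (the confinement size):
Δp_min = ℏ/(2Δx)
Δp_min = (1.055e-34 J·s) / (2 × 4.880e-10 m)
Δp_min = 1.081e-25 kg·m/s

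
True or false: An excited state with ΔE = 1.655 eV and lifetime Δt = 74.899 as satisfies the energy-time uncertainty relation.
No, it violates the uncertainty relation.

Calculate the product ΔEΔt:
ΔE = 1.655 eV = 2.652e-19 J
ΔEΔt = (2.652e-19 J) × (7.490e-17 s)
ΔEΔt = 1.986e-35 J·s

Compare to the minimum allowed value ℏ/2:
ℏ/2 = 5.273e-35 J·s

Since ΔEΔt = 1.986e-35 J·s < 5.273e-35 J·s = ℏ/2,
this violates the uncertainty relation.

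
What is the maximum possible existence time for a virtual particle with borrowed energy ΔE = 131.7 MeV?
2.499 ys

Using the energy-time uncertainty principle:
ΔEΔt ≥ ℏ/2

For a virtual particle borrowing energy ΔE, the maximum lifetime is:
Δt_max = ℏ/(2ΔE)

Converting energy:
ΔE = 131.7 MeV = 2.110e-11 J

Δt_max = (1.055e-34 J·s) / (2 × 2.110e-11 J)
Δt_max = 2.499e-24 s = 2.499 ys

Virtual particles with higher borrowed energy exist for shorter times.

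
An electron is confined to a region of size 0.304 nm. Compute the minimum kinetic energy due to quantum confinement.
103.066 meV

Using the uncertainty principle:

1. Position uncertainty: Δx ≈ 3.040e-10 m
2. Minimum momentum uncertainty: Δp = ℏ/(2Δx) = 1.734e-25 kg·m/s
3. Minimum kinetic energy:
   KE = (Δp)²/(2m) = (1.734e-25)²/(2 × 9.109e-31 kg)
   KE = 1.651e-20 J = 103.066 meV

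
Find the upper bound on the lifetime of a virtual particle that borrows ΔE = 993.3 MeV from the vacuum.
3.313 × 10^-25 s

Using the energy-time uncertainty principle:
ΔEΔt ≥ ℏ/2

For a virtual particle borrowing energy ΔE, the maximum lifetime is:
Δt_max = ℏ/(2ΔE)

Converting energy:
ΔE = 993.3 MeV = 1.591e-10 J

Δt_max = (1.055e-34 J·s) / (2 × 1.591e-10 J)
Δt_max = 3.313e-25 s = 3.313 × 10^-25 s

Virtual particles with higher borrowed energy exist for shorter times.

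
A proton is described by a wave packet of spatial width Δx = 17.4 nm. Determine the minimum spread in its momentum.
3.030 × 10^-27 kg·m/s

For a wave packet, the spatial width Δx and momentum spread Δp are related by the uncertainty principle:
ΔxΔp ≥ ℏ/2

The minimum momentum spread is:
Δp_min = ℏ/(2Δx)
Δp_min = (1.055e-34 J·s) / (2 × 1.740e-08 m)
Δp_min = 3.030e-27 kg·m/s

A wave packet cannot have both a well-defined position and well-defined momentum.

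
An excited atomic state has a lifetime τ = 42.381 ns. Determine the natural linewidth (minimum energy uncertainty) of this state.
7.765 neV

Using the energy-time uncertainty principle:
ΔEΔt ≥ ℏ/2

The lifetime τ represents the time uncertainty Δt.
The natural linewidth (minimum energy uncertainty) is:

ΔE = ℏ/(2τ)
ΔE = (1.055e-34 J·s) / (2 × 4.238e-08 s)
ΔE = 1.244e-27 J = 7.765 neV

This natural linewidth limits the precision of spectroscopic measurements.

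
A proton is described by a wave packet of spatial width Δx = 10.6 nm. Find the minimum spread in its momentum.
4.974 × 10^-27 kg·m/s

For a wave packet, the spatial width Δx and momentum spread Δp are related by the uncertainty principle:
ΔxΔp ≥ ℏ/2

The minimum momentum spread is:
Δp_min = ℏ/(2Δx)
Δp_min = (1.055e-34 J·s) / (2 × 1.060e-08 m)
Δp_min = 4.974e-27 kg·m/s

A wave packet cannot have both a well-defined position and well-defined momentum.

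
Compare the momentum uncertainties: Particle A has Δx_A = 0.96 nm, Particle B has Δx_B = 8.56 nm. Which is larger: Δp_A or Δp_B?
Particle A has the larger minimum momentum uncertainty, by a factor of 8.92.

For each particle, the minimum momentum uncertainty is Δp_min = ℏ/(2Δx):

Particle A: Δp_A = ℏ/(2×9.600e-10 m) = 5.493e-26 kg·m/s
Particle B: Δp_B = ℏ/(2×8.560e-09 m) = 6.160e-27 kg·m/s

Ratio: Δp_A/Δp_B = 8.92

Since Δp_min ∝ 1/Δx, the particle with smaller position uncertainty (A) has larger momentum uncertainty.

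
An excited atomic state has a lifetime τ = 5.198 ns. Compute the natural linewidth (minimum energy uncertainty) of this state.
63.314 neV

Using the energy-time uncertainty principle:
ΔEΔt ≥ ℏ/2

The lifetime τ represents the time uncertainty Δt.
The natural linewidth (minimum energy uncertainty) is:

ΔE = ℏ/(2τ)
ΔE = (1.055e-34 J·s) / (2 × 5.198e-09 s)
ΔE = 1.014e-26 J = 63.314 neV

This natural linewidth limits the precision of spectroscopic measurements.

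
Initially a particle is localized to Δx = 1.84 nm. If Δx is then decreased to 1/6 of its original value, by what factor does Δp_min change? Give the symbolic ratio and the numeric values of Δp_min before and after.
Original Δp_min = 2.866 × 10^-26 kg·m/s; new Δp'_min = 1.719 × 10^-25 kg·m/s; ratio Δp'_min/Δp_min = 6.

From the uncertainty principle ΔxΔp ≥ ℏ/2, the minimum momentum uncertainty is Δp_min = ℏ/(2Δx).

Original (Δx = 1.84 nm = 1.840e-09 m):
Δp_min = (1.055e-34 J·s)/(2 × 1.840e-09 m) = 2.866e-26 kg·m/s

When Δx → (1/6)Δx:
Δp'_min = ℏ/(2 × (1/6)Δx) = 6 × ℏ/(2Δx) = 6 × Δp_min
Δp'_min = 6 × 2.866e-26 kg·m/s = 1.719e-25 kg·m/s

Since Δp_min ∝ 1/Δx, when Δx is decreased to 1/6 of its original value, Δp_min increases to 6 times its original value.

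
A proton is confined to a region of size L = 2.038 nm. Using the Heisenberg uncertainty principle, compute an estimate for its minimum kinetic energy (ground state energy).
1.249 μeV

Using the uncertainty principle to estimate ground state energy:

1. The position uncertainty is approximately the confinement size:
   Δx ≈ L = 2.038e-09 m

2. From ΔxΔp ≥ ℏ/2, the minimum momentum uncertainty is:
   Δp ≈ ℏ/(2L) = 2.587e-26 kg·m/s

3. The kinetic energy is approximately:
   KE ≈ (Δp)²/(2m) = (2.587e-26)²/(2 × 1.673e-27 kg)
   KE ≈ 2.001e-25 J = 1.249 μeV

This is an order-of-magnitude estimate of the ground state energy.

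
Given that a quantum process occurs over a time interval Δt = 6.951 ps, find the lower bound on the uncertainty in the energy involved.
47.347 μeV

Using the energy-time uncertainty principle:
ΔEΔt ≥ ℏ/2

The minimum uncertainty in energy is:
ΔE_min = ℏ/(2Δt)
ΔE_min = (1.055e-34 J·s) / (2 × 6.951e-12 s)
ΔE_min = 7.586e-24 J = 47.347 μeV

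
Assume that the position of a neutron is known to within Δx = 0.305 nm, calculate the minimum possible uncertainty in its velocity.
103.217 m/s

Using the Heisenberg uncertainty principle and Δp = mΔv:
ΔxΔp ≥ ℏ/2
Δx(mΔv) ≥ ℏ/2

The minimum uncertainty in velocity is:
Δv_min = ℏ/(2mΔx)
Δv_min = (1.055e-34 J·s) / (2 × 1.675e-27 kg × 3.050e-10 m)
Δv_min = 1.032e+02 m/s = 103.217 m/s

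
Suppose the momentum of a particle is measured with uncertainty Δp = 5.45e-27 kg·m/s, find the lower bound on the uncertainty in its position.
9.675 nm

Using the Heisenberg uncertainty principle:
ΔxΔp ≥ ℏ/2

The minimum uncertainty in position is:
Δx_min = ℏ/(2Δp)
Δx_min = (1.055e-34 J·s) / (2 × 5.450e-27 kg·m/s)
Δx_min = 9.675e-09 m = 9.675 nm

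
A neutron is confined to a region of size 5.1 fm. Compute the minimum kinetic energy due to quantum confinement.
199.166 keV

Using the uncertainty principle:

1. Position uncertainty: Δx ≈ 5.100e-15 m
2. Minimum momentum uncertainty: Δp = ℏ/(2Δx) = 1.034e-20 kg·m/s
3. Minimum kinetic energy:
   KE = (Δp)²/(2m) = (1.034e-20)²/(2 × 1.675e-27 kg)
   KE = 3.191e-14 J = 199.166 keV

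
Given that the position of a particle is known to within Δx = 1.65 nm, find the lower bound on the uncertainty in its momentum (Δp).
3.196 × 10^-26 kg·m/s

Using the Heisenberg uncertainty principle:
ΔxΔp ≥ ℏ/2

The minimum uncertainty in momentum is:
Δp_min = ℏ/(2Δx)
Δp_min = (1.055e-34 J·s) / (2 × 1.650e-09 m)
Δp_min = 3.196e-26 kg·m/s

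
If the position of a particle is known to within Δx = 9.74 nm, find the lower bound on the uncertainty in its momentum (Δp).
5.414 × 10^-27 kg·m/s

Using the Heisenberg uncertainty principle:
ΔxΔp ≥ ℏ/2

The minimum uncertainty in momentum is:
Δp_min = ℏ/(2Δx)
Δp_min = (1.055e-34 J·s) / (2 × 9.740e-09 m)
Δp_min = 5.414e-27 kg·m/s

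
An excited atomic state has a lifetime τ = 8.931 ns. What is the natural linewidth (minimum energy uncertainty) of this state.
36.850 neV

Using the energy-time uncertainty principle:
ΔEΔt ≥ ℏ/2

The lifetime τ represents the time uncertainty Δt.
The natural linewidth (minimum energy uncertainty) is:

ΔE = ℏ/(2τ)
ΔE = (1.055e-34 J·s) / (2 × 8.931e-09 s)
ΔE = 5.904e-27 J = 36.850 neV

This natural linewidth limits the precision of spectroscopic measurements.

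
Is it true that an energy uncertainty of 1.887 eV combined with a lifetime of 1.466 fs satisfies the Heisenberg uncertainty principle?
Yes, it satisfies the uncertainty relation.

Calculate the product ΔEΔt:
ΔE = 1.887 eV = 3.023e-19 J
ΔEΔt = (3.023e-19 J) × (1.466e-15 s)
ΔEΔt = 4.432e-34 J·s

Compare to the minimum allowed value ℏ/2:
ℏ/2 = 5.273e-35 J·s

Since ΔEΔt = 4.432e-34 J·s ≥ 5.273e-35 J·s = ℏ/2,
this satisfies the uncertainty relation.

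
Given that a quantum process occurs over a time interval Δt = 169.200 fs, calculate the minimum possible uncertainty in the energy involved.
1.945 meV

Using the energy-time uncertainty principle:
ΔEΔt ≥ ℏ/2

The minimum uncertainty in energy is:
ΔE_min = ℏ/(2Δt)
ΔE_min = (1.055e-34 J·s) / (2 × 1.692e-13 s)
ΔE_min = 3.116e-22 J = 1.945 meV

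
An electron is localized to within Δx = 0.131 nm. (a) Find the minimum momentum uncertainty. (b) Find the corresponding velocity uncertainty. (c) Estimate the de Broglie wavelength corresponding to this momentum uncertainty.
(a) Δp_min = 4.025 × 10^-25 kg·m/s
(b) Δv_min = 441.861 km/s
(c) λ_dB = 1.646 nm

Step-by-step:

(a) From the uncertainty principle:
Δp_min = ℏ/(2Δx) = (1.055e-34 J·s)/(2 × 1.310e-10 m) = 4.025e-25 kg·m/s

(b) The velocity uncertainty:
Δv = Δp/m = (4.025e-25 kg·m/s)/(9.109e-31 kg) = 4.419e+05 m/s = 441.861 km/s

(c) The de Broglie wavelength for this momentum:
λ = h/p = (6.626e-34 J·s)/(4.025e-25 kg·m/s) = 1.646e-09 m = 1.646 nm

Note: The de Broglie wavelength is comparable to the localization size, as expected from wave-particle duality.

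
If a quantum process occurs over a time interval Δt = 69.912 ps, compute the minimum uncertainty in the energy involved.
4.707 μeV

Using the energy-time uncertainty principle:
ΔEΔt ≥ ℏ/2

The minimum uncertainty in energy is:
ΔE_min = ℏ/(2Δt)
ΔE_min = (1.055e-34 J·s) / (2 × 6.991e-11 s)
ΔE_min = 7.542e-25 J = 4.707 μeV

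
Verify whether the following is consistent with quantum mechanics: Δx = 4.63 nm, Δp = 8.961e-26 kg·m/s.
Yes, it satisfies the uncertainty principle.

Calculate the product ΔxΔp:
ΔxΔp = (4.630e-09 m) × (8.961e-26 kg·m/s)
ΔxΔp = 4.149e-34 J·s

Compare to the minimum allowed value ℏ/2:
ℏ/2 = 5.273e-35 J·s

Since ΔxΔp = 4.149e-34 J·s ≥ 5.273e-35 J·s = ℏ/2,
the measurement satisfies the uncertainty principle.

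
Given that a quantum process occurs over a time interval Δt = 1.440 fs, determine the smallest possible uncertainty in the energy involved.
228.546 meV

Using the energy-time uncertainty principle:
ΔEΔt ≥ ℏ/2

The minimum uncertainty in energy is:
ΔE_min = ℏ/(2Δt)
ΔE_min = (1.055e-34 J·s) / (2 × 1.440e-15 s)
ΔE_min = 3.662e-20 J = 228.546 meV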